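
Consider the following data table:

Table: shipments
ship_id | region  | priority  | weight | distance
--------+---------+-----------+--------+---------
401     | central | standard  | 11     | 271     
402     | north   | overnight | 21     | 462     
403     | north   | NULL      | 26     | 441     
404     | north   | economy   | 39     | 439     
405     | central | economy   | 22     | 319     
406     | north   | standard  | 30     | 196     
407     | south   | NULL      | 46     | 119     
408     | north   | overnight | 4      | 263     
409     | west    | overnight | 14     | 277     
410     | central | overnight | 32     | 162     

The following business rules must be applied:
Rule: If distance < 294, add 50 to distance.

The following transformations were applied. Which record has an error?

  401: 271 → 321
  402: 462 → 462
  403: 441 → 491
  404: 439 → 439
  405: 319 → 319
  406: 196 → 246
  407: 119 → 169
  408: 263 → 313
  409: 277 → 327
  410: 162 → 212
Record 403 has an error. The correct transformed value should be 441, not 491.

Step 1: Check each record against the rule
Step 2: Record 403 has distance = 441
Step 3: Since 441 >= 294, the bonus should not have been applied
Step 4: Correct value = 441, but claimed value = 491
Conclusion: Record 403 has the error.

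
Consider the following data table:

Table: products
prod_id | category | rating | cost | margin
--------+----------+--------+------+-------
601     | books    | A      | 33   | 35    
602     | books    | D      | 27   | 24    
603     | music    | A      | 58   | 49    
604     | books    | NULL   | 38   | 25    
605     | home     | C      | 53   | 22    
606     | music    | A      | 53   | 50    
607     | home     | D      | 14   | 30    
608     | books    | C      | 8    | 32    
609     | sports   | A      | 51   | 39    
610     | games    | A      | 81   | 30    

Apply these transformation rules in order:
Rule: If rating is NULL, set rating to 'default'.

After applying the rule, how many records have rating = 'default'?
1

Step 1: Count records where rating IS NULL
Step 2: Found 1 records with NULL rating
Step 3: These records will have rating set to 'default'
Step 4: Records already having rating = 'default': 0
Step 5: Answer: 1 + 0 = 1 records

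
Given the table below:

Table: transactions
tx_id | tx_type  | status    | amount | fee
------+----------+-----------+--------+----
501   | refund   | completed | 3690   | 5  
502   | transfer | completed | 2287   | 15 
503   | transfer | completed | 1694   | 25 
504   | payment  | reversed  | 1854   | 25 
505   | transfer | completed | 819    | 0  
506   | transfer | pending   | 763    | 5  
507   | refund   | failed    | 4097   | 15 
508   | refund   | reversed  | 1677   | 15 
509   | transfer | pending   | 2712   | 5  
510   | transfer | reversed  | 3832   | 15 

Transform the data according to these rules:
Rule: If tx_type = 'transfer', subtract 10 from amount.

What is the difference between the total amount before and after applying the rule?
60

Step 1: Original sum of amount = 23425
Step 2: 6 records have tx_type = 'transfer'
Step 3: Each affected record changes by -10
Step 4: Total change = 6 × -10 = -60
Step 5: New sum = 23425 + -60 = 23365
Step 6: Difference = |23365 - 23425| = 60
        (Sum decreased by 60)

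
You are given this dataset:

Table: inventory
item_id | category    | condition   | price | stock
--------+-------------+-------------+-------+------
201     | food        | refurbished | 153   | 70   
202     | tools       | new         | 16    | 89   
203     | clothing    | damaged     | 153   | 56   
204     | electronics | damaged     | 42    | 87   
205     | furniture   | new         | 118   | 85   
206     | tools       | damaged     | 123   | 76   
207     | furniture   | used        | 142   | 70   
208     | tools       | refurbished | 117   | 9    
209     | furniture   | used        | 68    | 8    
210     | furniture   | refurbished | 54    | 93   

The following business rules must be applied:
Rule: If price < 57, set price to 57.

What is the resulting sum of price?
1045

Step 1: 3 records have price < 57
Step 2: These records originally summed to 112
Step 3: After setting to minimum: 3 × 57 = 171
Step 4: Unaffected records sum: 874
Step 5: Final sum = 171 + 874 = 1045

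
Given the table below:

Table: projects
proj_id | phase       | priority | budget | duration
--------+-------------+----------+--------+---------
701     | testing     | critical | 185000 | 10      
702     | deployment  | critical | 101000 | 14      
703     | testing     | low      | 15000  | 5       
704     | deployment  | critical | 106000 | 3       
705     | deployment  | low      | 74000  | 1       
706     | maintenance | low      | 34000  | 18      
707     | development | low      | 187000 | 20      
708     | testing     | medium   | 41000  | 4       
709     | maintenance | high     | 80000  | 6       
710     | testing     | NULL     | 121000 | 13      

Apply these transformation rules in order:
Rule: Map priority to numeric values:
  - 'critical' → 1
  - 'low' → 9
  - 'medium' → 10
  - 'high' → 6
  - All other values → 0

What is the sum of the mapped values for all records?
55

Step 1: Apply mapping to each record
Step 2: Count by status:
  'critical': 3 records × 1 = 3
  'low': 4 records × 9 = 36
  'medium': 1 records × 10 = 10
  'high': 1 records × 6 = 6
Step 3: Sum all mapped values = 55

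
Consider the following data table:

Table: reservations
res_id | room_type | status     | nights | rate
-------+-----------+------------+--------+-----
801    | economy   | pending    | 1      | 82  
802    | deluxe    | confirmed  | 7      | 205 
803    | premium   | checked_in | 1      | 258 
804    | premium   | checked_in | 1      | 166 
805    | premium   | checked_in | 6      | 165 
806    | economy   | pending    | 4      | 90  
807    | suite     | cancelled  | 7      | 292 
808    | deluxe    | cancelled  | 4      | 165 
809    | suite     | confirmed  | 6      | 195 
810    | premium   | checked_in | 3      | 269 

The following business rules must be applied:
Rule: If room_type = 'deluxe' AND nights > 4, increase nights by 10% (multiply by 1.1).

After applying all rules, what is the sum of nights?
40.7

Step 1: Find records where room_type = 'deluxe' AND nights > 4
Step 2: 1 records match, summing to 7
Step 3: After multiplier: 7 × 1.1 = 7.7
Step 4: Unaffected records sum: 33
Step 5: Final sum = 7.7 + 33 = 40.7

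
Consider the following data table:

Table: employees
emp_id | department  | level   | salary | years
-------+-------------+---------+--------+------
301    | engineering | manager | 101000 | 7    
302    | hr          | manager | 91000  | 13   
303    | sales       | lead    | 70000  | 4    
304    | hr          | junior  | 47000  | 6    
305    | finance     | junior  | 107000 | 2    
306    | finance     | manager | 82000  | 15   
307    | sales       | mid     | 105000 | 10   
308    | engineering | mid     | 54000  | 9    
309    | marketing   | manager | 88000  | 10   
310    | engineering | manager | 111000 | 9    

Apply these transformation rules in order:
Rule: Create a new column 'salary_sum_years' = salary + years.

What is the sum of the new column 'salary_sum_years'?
856085

Step 1: For each record, compute salary + years
Example calculations:
  101000 + 7 = 101007
  91000 + 13 = 91013
  70000 + 4 = 70004
  ...
Step 2: Sum all derived values
Step 3: Total = 856085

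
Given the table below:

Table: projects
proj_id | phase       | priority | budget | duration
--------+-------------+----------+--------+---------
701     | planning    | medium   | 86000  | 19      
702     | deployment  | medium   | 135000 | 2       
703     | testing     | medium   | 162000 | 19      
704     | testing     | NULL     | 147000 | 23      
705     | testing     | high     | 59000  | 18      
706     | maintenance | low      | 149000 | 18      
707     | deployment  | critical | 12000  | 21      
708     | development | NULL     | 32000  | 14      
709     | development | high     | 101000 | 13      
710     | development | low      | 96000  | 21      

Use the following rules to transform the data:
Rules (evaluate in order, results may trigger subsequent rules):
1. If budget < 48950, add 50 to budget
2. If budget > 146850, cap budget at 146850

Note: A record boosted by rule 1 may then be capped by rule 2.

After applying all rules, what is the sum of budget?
961650

Step 1: Apply rule 1 to records with budget < 48950
  - 2 records get bonus of 50
  - Of these, 0 records then exceed 146850 and get capped
Step 2: Apply rule 2 to records with budget > 146850
  - 3 records (original) are capped
Step 3: Calculate final sum = 961650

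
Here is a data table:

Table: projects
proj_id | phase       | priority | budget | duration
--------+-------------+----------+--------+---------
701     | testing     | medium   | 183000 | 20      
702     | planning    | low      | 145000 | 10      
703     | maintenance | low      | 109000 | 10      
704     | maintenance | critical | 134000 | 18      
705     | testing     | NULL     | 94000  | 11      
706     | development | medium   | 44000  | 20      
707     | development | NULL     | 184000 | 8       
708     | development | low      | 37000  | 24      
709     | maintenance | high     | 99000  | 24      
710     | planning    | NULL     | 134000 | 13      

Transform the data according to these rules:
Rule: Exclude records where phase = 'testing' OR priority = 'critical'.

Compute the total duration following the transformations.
109

Step 1: Find records where phase = 'testing' OR priority = 'critical'
Step 2: 3 records match, summing to 49
Step 3: Original sum: 158
Step 4: Remaining sum = 158 - 49 = 109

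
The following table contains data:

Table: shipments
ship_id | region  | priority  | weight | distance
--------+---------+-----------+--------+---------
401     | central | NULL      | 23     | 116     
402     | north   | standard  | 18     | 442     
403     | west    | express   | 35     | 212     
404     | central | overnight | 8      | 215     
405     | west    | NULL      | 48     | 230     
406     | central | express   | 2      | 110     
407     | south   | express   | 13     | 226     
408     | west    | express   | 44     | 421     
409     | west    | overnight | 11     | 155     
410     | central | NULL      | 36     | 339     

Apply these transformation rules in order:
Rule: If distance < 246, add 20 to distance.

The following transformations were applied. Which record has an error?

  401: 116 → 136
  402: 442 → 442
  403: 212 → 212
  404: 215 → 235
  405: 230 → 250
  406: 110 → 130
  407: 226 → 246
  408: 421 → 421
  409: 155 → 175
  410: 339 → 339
Record 403 has an error. The correct transformed value should be 232, not 212.

Step 1: Check each record against the rule
Step 2: Record 403 has distance = 212
Step 3: Since 212 < 246, the bonus should have been applied
Step 4: Correct value = 232, but claimed value = 212
Conclusion: Record 403 has the error.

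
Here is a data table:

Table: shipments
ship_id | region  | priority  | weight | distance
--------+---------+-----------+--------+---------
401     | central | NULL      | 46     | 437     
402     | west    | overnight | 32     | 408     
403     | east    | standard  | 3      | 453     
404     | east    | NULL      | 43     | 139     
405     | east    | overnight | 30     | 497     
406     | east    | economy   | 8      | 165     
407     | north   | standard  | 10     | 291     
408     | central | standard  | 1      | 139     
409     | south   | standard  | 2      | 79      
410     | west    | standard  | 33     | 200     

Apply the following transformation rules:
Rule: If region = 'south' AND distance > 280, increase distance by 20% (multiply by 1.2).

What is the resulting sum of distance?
2808

Step 1: Find records where region = 'south' AND distance > 280
Step 2: 0 records match, summing to 0
Step 3: After multiplier: 0 × 1.2 = 0.0
Step 4: Unaffected records sum: 2808
Step 5: Final sum = 0.0 + 2808 = 2808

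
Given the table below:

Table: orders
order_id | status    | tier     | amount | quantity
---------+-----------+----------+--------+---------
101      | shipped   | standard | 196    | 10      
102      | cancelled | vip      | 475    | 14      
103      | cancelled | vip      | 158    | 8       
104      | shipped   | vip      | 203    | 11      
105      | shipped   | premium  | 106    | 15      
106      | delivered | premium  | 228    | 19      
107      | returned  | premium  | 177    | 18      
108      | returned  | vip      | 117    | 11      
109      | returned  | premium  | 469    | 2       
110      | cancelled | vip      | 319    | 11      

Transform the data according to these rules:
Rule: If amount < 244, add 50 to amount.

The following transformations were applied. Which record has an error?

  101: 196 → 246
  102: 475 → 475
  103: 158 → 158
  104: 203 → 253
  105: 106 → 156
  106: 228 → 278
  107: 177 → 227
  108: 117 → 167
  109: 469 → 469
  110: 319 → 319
Record 103 has an error. The correct transformed value should be 208, not 158.

Step 1: Check each record against the rule
Step 2: Record 103 has amount = 158
Step 3: Since 158 < 244, the bonus should have been applied
Step 4: Correct value = 208, but claimed value = 158
Conclusion: Record 103 has the error.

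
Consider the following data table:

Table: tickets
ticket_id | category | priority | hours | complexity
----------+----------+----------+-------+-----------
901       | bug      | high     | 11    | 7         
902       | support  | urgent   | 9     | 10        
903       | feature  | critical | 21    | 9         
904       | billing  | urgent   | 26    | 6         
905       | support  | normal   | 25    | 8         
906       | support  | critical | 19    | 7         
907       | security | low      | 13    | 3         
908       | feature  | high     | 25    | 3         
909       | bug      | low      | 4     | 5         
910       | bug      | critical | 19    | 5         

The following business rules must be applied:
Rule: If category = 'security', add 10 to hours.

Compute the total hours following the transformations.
182

Step 1: Count records where category = 'security': 1
Step 2: Total bonus added: 1 × 10 = 10
Step 3: Original sum of hours: 172
Step 4: Final sum = 172 + 10 = 182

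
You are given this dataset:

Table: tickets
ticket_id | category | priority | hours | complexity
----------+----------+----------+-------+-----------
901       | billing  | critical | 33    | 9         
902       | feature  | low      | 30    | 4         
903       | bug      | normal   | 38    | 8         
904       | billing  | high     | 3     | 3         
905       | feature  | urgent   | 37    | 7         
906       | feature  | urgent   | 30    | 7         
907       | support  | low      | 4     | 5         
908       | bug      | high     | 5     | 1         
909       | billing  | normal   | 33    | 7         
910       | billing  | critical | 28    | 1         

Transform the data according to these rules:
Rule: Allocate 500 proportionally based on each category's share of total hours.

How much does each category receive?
billing: 201.24, bug: 89.21, feature: 201.24, support: 8.3

Step 1: Calculate total hours = 241
Step 2: Calculate each category's proportion:
  billing: 97/241 = 40.25% → 201.24
  bug: 43/241 = 17.84% → 89.21
  feature: 97/241 = 40.25% → 201.24
  support: 4/241 = 1.66% → 8.3
Step 3: Verify: sum of allocations ≈ 500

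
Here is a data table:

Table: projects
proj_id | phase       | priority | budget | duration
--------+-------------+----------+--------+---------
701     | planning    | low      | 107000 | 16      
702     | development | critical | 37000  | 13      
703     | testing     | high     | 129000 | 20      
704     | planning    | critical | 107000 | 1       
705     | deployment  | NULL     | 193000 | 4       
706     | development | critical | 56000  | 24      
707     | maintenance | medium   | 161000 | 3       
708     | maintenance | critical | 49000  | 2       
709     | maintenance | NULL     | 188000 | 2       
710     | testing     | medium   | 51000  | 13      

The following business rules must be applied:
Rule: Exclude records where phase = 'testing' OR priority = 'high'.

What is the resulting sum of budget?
898000

Step 1: Find records where phase = 'testing' OR priority = 'high'
Step 2: 2 records match, summing to 180000
Step 3: Original sum: 1078000
Step 4: Remaining sum = 1078000 - 180000 = 898000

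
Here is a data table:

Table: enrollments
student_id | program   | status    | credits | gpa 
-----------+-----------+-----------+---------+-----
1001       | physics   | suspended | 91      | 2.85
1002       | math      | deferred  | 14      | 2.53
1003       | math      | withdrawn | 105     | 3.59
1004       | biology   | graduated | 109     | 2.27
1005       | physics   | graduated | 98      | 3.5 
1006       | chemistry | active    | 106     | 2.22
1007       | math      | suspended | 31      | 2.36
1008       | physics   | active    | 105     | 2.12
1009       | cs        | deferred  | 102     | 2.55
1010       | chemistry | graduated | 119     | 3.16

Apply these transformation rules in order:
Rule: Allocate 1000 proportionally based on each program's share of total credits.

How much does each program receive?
biology: 123.86, chemistry: 255.68, cs: 115.91, math: 170.45, physics: 334.09

Step 1: Calculate total credits = 880
Step 2: Calculate each program's proportion:
  biology: 109/880 = 12.39% → 123.86
  chemistry: 225/880 = 25.57% → 255.68
  cs: 102/880 = 11.59% → 115.91
  math: 150/880 = 17.05% → 170.45
  physics: 294/880 = 33.41% → 334.09
Step 3: Verify: sum of allocations ≈ 1000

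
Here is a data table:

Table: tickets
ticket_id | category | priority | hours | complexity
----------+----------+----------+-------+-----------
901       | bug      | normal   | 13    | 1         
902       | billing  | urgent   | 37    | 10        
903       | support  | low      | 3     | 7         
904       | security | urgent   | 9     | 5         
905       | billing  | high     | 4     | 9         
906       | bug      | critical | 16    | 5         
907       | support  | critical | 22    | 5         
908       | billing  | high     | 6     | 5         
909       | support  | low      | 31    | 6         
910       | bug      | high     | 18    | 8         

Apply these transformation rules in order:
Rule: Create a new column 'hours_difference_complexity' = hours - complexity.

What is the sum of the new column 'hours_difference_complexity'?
98

Step 1: For each record, compute hours - complexity
Example calculations:
  13 - 1 = 12
  37 - 10 = 27
  3 - 7 = -4
  ...
Step 2: Sum all derived values
Step 3: Total = 98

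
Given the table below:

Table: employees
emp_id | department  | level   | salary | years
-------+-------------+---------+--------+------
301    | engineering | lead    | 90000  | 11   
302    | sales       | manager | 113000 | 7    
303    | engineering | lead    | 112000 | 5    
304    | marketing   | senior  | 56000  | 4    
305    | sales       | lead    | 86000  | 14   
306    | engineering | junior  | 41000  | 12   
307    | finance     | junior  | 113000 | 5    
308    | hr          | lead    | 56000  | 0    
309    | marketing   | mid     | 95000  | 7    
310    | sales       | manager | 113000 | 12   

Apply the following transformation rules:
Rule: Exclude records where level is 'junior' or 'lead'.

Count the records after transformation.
4

Step 1: Count records to exclude
  - 2 (junior) + 4 (lead) = 6 records
Step 2: Total records: 10
Step 3: Remaining = 10 - 6 = 4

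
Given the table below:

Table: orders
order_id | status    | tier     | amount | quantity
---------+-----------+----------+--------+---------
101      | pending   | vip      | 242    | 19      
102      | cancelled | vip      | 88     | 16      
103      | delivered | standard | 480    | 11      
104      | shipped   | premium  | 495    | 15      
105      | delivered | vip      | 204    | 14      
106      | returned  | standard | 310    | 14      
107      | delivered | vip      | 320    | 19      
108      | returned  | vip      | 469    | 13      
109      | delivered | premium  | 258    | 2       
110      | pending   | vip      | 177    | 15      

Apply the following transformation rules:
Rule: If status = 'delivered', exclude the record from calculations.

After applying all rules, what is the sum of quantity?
92

Step 1: Identify records where status = 'delivered'
Step 2: The excluded records sum to 46
Step 3: Original total quantity = 138
Step 4: Remaining total = 138 - 46 = 92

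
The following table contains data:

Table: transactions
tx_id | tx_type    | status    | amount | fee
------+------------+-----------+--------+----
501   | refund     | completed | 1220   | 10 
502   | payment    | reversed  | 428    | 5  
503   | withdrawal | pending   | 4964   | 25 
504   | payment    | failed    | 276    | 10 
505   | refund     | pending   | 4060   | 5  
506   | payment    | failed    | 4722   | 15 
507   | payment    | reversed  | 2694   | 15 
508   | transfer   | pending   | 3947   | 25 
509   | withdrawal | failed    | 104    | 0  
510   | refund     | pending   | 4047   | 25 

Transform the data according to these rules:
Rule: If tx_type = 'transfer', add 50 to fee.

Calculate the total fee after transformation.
185

Step 1: Count records where tx_type = 'transfer': 1
Step 2: Total bonus added: 1 × 50 = 50
Step 3: Original sum of fee: 135
Step 4: Final sum = 135 + 50 = 185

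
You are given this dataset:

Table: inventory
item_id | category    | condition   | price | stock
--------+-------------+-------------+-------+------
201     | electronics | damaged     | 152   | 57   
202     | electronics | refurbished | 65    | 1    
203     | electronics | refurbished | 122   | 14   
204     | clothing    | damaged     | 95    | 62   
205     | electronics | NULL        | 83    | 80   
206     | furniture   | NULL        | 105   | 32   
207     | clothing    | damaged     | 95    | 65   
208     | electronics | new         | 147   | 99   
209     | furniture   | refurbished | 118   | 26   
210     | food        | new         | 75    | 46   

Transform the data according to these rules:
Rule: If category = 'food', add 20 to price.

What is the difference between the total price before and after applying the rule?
20

Step 1: Original sum of price = 1057
Step 2: 1 records have category = 'food'
Step 3: Each affected record changes by 20
Step 4: Total change = 1 × 20 = 20
Step 5: New sum = 1057 + 20 = 1077
Step 6: Difference = |1077 - 1057| = 20
        (Sum increased by 20)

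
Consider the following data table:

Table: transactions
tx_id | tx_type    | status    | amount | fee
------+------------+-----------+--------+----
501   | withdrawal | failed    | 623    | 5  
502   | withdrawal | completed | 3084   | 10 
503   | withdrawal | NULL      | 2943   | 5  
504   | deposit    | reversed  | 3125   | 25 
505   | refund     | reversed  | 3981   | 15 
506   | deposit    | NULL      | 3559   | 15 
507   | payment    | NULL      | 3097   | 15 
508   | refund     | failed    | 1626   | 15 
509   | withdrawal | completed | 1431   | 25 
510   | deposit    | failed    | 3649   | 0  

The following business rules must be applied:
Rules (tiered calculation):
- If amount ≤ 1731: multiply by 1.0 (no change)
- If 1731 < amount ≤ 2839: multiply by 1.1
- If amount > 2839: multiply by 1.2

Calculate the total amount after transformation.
31805.6

Step 1: Tier 1 (amount ≤ 1731): 3 records, sum = 3680 × 1.0 = 3680.0
Step 2: Tier 2 (1731 < amount ≤ 2839): 0 records, sum = 0 × 1.1 = 0.0
Step 3: Tier 3 (amount > 2839): 7 records, sum = 23438 × 1.2 = 28125.6
Step 4: Final sum = 3680.0 + 0.0 + 28125.6 = 31805.6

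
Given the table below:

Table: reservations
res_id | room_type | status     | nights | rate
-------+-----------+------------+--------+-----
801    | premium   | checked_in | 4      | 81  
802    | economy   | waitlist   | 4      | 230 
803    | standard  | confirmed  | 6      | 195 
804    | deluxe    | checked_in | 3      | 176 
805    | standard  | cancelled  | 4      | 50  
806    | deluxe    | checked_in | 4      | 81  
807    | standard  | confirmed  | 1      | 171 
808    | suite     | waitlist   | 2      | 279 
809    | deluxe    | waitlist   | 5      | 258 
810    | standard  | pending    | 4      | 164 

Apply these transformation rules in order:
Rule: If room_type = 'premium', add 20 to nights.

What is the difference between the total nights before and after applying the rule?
20

Step 1: Original sum of nights = 37
Step 2: 1 records have room_type = 'premium'
Step 3: Each affected record changes by 20
Step 4: Total change = 1 × 20 = 20
Step 5: New sum = 37 + 20 = 57
Step 6: Difference = |57 - 37| = 20
        (Sum increased by 20)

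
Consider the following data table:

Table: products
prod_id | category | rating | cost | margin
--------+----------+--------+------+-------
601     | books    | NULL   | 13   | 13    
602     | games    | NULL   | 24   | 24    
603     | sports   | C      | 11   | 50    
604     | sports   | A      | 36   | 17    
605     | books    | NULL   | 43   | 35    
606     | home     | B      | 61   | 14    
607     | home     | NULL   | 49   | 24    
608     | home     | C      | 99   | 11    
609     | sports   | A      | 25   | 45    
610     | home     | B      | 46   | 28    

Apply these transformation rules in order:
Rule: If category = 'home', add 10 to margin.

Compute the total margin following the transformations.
301

Step 1: Count records where category = 'home': 4
Step 2: Total bonus added: 4 × 10 = 40
Step 3: Original sum of margin: 261
Step 4: Final sum = 261 + 40 = 301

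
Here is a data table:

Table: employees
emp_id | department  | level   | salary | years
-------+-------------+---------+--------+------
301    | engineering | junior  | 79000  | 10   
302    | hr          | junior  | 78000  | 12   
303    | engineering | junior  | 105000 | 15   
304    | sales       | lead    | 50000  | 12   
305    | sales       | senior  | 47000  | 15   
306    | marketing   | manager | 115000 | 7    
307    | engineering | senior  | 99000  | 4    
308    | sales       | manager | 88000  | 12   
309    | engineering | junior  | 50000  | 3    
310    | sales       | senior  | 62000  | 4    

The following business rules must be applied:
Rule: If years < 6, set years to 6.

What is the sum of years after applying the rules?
101

Step 1: 3 records have years < 6
Step 2: These records originally summed to 11
Step 3: After setting to minimum: 3 × 6 = 18
Step 4: Unaffected records sum: 83
Step 5: Final sum = 18 + 83 = 101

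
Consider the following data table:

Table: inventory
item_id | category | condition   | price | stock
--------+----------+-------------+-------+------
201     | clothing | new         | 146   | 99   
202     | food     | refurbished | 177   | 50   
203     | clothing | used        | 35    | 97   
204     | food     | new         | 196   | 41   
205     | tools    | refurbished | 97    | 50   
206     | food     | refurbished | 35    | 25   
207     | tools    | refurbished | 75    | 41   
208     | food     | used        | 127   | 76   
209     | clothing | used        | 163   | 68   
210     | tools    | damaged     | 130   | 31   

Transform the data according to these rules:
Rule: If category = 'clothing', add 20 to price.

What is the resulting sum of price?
1241

Step 1: Count records where category = 'clothing': 3
Step 2: Total bonus added: 3 × 20 = 60
Step 3: Original sum of price: 1181
Step 4: Final sum = 1181 + 60 = 1241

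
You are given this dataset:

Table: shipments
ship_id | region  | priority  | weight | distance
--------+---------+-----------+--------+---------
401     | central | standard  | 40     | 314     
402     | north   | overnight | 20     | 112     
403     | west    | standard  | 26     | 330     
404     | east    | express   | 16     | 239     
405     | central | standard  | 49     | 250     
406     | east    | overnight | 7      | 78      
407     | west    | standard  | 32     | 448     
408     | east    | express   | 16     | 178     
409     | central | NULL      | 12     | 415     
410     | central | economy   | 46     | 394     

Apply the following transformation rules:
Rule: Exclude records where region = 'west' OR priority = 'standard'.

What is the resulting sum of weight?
117

Step 1: Find records where region = 'west' OR priority = 'standard'
Step 2: 4 records match, summing to 147
Step 3: Original sum: 264
Step 4: Remaining sum = 264 - 147 = 117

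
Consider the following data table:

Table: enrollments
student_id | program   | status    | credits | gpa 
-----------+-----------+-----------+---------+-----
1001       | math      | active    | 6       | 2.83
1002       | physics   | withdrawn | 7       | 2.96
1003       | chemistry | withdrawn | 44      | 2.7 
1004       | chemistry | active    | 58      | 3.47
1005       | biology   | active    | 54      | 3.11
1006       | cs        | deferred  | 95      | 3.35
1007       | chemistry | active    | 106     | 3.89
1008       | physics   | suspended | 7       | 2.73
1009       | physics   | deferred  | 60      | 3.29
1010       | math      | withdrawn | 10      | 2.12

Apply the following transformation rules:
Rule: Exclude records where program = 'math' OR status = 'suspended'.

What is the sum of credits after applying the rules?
424

Step 1: Find records where program = 'math' OR status = 'suspended'
Step 2: 3 records match, summing to 23
Step 3: Original sum: 447
Step 4: Remaining sum = 447 - 23 = 424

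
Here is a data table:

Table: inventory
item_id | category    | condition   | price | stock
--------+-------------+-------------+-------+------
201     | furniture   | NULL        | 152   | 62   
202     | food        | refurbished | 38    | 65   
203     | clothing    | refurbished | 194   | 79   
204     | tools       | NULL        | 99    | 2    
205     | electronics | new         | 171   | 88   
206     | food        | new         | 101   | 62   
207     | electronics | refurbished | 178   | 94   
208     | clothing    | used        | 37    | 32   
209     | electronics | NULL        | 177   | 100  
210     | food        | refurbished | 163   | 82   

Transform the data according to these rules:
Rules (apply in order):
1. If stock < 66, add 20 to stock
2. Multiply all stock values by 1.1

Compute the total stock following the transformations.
842.6

Step 1: Apply Rule 1 - Add 20 to records with stock < 66
  - 5 records affected: 223 + (5 × 20) = 323
  - Unaffected records: 443
  - Sum after Rule 1: 766
Step 2: Apply Rule 2 - Multiply all by 1.1
  - 766 × 1.1 = 842.6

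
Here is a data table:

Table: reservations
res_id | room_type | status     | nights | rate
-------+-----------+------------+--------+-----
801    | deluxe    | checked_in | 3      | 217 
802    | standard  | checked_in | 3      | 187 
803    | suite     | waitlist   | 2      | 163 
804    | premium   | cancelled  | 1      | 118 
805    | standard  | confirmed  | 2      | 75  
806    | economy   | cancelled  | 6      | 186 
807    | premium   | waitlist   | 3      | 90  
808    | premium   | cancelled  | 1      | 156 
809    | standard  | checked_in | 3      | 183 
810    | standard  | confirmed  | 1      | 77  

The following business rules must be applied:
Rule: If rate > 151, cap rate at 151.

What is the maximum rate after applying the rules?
151

Step 1: Original maximum rate = 217
Step 2: Apply cap at 151
Step 3: 6 records had rate > 151 and were capped
Step 4: Maximum after transformation = 151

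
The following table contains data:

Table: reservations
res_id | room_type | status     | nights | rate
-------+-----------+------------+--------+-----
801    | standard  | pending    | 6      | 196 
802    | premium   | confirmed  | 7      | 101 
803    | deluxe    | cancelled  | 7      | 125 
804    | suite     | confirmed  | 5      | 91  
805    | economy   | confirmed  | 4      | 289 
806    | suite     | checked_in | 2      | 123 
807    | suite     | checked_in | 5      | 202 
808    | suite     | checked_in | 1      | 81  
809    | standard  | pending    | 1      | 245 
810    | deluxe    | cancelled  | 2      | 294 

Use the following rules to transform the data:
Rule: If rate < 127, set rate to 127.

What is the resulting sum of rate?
1861

Step 1: 5 records have rate < 127
Step 2: These records originally summed to 521
Step 3: After setting to minimum: 5 × 127 = 635
Step 4: Unaffected records sum: 1226
Step 5: Final sum = 635 + 1226 = 1861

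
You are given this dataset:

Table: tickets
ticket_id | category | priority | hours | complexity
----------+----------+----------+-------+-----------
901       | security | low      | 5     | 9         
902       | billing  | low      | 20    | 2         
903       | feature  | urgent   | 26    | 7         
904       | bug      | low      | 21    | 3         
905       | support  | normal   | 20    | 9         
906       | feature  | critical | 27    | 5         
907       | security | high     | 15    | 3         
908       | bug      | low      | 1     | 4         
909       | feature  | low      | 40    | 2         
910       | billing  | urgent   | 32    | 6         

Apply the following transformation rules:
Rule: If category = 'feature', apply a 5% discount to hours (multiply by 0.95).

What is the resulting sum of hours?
202.35

Step 1: Records with category = 'feature' have total hours = 93
Step 2: Apply multiplier: 93 × 0.95 = 88.35
Step 3: Other records total: 114
Step 4: Final sum = 88.35 + 114 = 202.35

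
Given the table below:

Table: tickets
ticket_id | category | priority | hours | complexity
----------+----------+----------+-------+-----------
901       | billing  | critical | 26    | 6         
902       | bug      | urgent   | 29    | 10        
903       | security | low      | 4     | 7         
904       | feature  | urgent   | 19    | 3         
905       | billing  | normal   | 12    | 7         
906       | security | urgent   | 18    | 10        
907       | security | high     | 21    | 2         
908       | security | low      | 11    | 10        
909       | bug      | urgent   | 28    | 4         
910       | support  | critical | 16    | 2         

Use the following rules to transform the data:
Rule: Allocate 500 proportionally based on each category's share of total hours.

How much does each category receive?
billing: 103.26, bug: 154.89, feature: 51.63, security: 146.74, support: 43.48

Step 1: Calculate total hours = 184
Step 2: Calculate each category's proportion:
  billing: 38/184 = 20.65% → 103.26
  bug: 57/184 = 30.98% → 154.89
  feature: 19/184 = 10.33% → 51.63
  security: 54/184 = 29.35% → 146.74
  support: 16/184 = 8.70% → 43.48
Step 3: Verify: sum of allocations ≈ 500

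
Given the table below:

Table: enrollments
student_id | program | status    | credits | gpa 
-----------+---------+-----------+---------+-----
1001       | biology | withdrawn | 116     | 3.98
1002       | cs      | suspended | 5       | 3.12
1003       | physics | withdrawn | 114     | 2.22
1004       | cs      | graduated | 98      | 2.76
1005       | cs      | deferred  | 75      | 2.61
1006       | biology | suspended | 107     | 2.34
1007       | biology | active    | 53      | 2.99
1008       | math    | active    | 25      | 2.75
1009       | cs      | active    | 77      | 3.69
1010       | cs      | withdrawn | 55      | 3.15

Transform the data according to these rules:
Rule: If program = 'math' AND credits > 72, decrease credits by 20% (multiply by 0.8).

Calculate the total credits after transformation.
725

Step 1: Find records where program = 'math' AND credits > 72
Step 2: 0 records match, summing to 0
Step 3: After multiplier: 0 × 0.8 = 0.0
Step 4: Unaffected records sum: 725
Step 5: Final sum = 0.0 + 725 = 725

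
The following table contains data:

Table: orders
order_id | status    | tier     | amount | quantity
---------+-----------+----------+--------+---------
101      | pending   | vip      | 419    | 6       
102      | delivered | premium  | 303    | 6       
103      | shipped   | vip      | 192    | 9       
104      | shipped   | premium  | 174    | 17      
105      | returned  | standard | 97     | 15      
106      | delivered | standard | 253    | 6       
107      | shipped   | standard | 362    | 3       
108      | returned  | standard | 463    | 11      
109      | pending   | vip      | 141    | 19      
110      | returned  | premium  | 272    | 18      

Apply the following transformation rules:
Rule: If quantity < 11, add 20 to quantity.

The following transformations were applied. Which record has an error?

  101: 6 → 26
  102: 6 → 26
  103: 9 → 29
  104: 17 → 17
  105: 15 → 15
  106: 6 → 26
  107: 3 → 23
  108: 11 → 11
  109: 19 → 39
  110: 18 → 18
Record 109 has an error. The correct transformed value should be 19, not 39.

Step 1: Check each record against the rule
Step 2: Record 109 has quantity = 19
Step 3: Since 19 >= 11, the bonus should not have been applied
Step 4: Correct value = 19, but claimed value = 39
Conclusion: Record 109 has the error.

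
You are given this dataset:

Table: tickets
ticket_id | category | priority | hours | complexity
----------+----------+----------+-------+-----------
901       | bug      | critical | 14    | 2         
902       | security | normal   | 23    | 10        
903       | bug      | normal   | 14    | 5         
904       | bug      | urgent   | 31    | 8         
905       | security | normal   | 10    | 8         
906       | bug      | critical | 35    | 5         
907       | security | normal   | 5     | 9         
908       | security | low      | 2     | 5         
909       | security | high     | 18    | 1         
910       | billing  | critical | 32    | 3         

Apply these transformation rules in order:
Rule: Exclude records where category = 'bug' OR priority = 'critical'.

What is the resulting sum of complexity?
33

Step 1: Find records where category = 'bug' OR priority = 'critical'
Step 2: 5 records match, summing to 23
Step 3: Original sum: 56
Step 4: Remaining sum = 56 - 23 = 33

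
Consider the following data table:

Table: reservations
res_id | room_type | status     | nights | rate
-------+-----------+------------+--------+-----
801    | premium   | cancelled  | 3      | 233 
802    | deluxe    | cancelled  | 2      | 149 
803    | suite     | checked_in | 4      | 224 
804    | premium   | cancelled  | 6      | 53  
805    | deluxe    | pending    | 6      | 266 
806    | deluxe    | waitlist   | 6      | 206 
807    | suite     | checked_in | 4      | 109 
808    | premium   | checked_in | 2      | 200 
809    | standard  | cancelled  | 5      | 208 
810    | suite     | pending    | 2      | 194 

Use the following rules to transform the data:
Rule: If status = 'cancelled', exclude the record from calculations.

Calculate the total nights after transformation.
24

Step 1: Identify records where status = 'cancelled'
Step 2: The excluded records sum to 16
Step 3: Original total nights = 40
Step 4: Remaining total = 40 - 16 = 24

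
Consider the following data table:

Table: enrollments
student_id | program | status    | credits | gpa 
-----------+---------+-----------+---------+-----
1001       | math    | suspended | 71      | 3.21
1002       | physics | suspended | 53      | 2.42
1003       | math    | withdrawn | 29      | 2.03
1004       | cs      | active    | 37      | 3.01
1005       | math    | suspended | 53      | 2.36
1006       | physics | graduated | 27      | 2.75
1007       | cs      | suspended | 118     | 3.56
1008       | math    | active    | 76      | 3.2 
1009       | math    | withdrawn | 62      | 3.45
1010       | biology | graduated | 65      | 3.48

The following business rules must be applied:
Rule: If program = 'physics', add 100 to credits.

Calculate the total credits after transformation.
791

Step 1: Count records where program = 'physics': 2
Step 2: Total bonus added: 2 × 100 = 200
Step 3: Original sum of credits: 591
Step 4: Final sum = 591 + 200 = 791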